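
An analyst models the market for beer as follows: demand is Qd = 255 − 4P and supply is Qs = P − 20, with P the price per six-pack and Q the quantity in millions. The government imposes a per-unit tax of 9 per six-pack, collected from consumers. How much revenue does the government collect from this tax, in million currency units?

Tax revenue = 250.2 million.

Before the tax: set 255 − 4P = P − 20 → P* = 55, Q* = 35.
With the tax collected from consumers, demand (in seller-price terms) shifts: Qd = 255 − 4(P + 9).
Solving gives Q = 27.8 with consumers paying 56.8 and producers receiving 47.8 (the 9 wedge).
Revenue = t · Q = 9 · 27.8 = 250.2.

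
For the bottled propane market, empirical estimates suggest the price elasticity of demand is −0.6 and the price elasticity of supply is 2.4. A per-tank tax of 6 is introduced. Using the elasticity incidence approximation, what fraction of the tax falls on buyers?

Incidence ratio: buyers' share ≈ εs / (εs + |εd|) = 2.4 / (2.4 + 0.6) = 0.8.
Supply is the more elastic side, so buyers bear the larger share.

Buyers' share ≈ 0.8.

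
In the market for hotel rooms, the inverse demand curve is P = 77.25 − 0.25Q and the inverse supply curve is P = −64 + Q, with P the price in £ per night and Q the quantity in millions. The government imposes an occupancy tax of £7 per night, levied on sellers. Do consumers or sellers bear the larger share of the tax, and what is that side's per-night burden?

Sellers bear the larger share: £5.6 per night.

Rewrite in direct form: Qd = 309 − 4P and Qs = P + 64.
Without the tax, 309 − 4P = P + 64 gives 5P = 245, so P* = £49 and Q* = 113.
With the tax collected from sellers, supply shifts: Qs = (P − 7) + 64.
New equilibrium: consumers pay £50.4, sellers receive £43.4, Q = 107.4. (Wedge: Pb − Ps = 7.)
Per-night burden: consumers £1.4, sellers £5.6.
Sellers take the larger share because supply is less price-elastic here (demand slope 4 vs supply slope 1).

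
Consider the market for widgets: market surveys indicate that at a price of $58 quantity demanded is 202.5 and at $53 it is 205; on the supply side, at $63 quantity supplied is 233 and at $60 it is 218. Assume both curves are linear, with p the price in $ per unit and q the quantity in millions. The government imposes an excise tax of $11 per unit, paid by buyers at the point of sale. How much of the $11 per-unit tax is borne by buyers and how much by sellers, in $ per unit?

Demand slope: (205 − 202.5)/(53 − 58) = -0.5, so qd = 231.5 − 0.5p.
Supply slope: (218 − 233)/(60 − 63) = 5, so qs = 5p − 82.
Before the tax: set 231.5 − 0.5p = 5p − 82 → p* = $57, q* = 203.
With the tax collected from buyers, demand (in seller-price terms) shifts: qd = 231.5 − 0.5(p + 11).
Solving gives q = 198 with buyers paying $67 and sellers receiving $56 (the $11 wedge).
Burden on buyers: $10; on sellers: $1. (They sum to $11.)
The less price-elastic side of the market bears the larger share of a per-unit tax.

Buyers bear $10 per unit; sellers bear $1 per unit.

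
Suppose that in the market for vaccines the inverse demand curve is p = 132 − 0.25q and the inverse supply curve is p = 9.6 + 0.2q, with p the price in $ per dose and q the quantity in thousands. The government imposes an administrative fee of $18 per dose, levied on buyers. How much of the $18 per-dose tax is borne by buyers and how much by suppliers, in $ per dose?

Inverting to q(p) form: qd = 528 − 4p; qs = 5p − 48.
Without the tax, 528 − 4p = 5p − 48 gives 9p = 576, so p* = $64 and q* = 272.
With the tax collected from buyers, demand (in seller-price terms) shifts: qd = 528 − 4(p + 18).
New equilibrium: buyers pay $74, suppliers receive $56, q = 232. (Wedge: pb − ps = 18.)
Burden on buyers: $10; on suppliers: $8. (They sum to $18.)
The less price-elastic side of the market bears the larger share of a per-unit tax.

Buyers bear $10 per dose; suppliers bear $8 per dose.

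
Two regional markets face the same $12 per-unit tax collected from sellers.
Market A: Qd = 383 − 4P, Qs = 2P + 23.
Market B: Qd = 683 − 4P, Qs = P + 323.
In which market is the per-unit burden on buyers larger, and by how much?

Market A, by $1.6.

Market A: pre-tax P* = $60, Q* = 143; post-tax Q = 127; per-unit burden on buyers = $4.
Market B: pre-tax P* = $72, Q* = 395; post-tax Q = 385.4; per-unit burden on buyers = $2.4.
Difference: $4 vs $2.4 → market A is larger by $1.6.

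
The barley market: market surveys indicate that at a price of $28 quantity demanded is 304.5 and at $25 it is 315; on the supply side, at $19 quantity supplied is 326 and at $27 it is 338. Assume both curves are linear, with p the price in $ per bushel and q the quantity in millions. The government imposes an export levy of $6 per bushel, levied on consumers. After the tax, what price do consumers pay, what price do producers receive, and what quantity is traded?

Consumers pay $22.8; producers receive $16.8; quantity = 322.7.

Demand slope: (315 − 304.5)/(25 − 28) = -3.5, so qd = 402.5 − 3.5p.
Supply slope: (338 − 326)/(27 − 19) = 1.5, so qs = 1.5p + 297.5.
Without the tax, 402.5 − 3.5p = 1.5p + 297.5 gives 5p = 105, so p* = $21 and q* = 329.
With the tax collected from consumers, demand (in seller-price terms) shifts: qd = 402.5 − 3.5(p + 6).
New equilibrium: consumers pay $22.8, producers receive $16.8, q = 322.7. (Wedge: pb − ps = 6.)
The less price-elastic side of the market bears the larger share of a per-unit tax.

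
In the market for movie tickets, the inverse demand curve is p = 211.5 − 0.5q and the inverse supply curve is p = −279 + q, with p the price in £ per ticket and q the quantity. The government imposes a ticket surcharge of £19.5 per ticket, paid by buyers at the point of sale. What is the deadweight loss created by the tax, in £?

Deadweight loss = £126.75.

Inverting to q(p) form: qd = 423 − 2p; qs = p + 279.
Without the tax, 423 − 2p = p + 279 gives 3p = 144, so p* = £48 and q* = 327.
With the tax collected from buyers, demand (in seller-price terms) shifts: qd = 423 − 2(p + 19.5).
New equilibrium: buyers pay £54.5, sellers receive £35, q = 314. (Wedge: pb − ps = 19.5.)
Quantity falls by |ΔQ| = |327 − 314| = 13.
DWL = ½ · t · |ΔQ| = ½ · 19.5 · 13 = £126.75.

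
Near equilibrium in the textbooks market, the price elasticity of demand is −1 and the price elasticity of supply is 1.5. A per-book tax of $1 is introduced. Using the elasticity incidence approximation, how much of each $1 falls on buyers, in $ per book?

Incidence ratio: buyers' share ≈ εs / (εs + |εd|) = 1.5 / (1.5 + 1) = 0.6.
So buyers bear ≈ 0.6 × $1 = $0.6; sellers bear $0.4.

Buyers bear ≈ $0.6 per book.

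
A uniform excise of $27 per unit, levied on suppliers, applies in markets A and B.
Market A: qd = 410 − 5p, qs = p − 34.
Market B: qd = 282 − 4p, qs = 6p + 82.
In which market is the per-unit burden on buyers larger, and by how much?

Market B, by $11.7.

Market A: pre-tax p* = $74, q* = 40; post-tax q = 17.5; per-unit burden on buyers = $4.5.
Market B: pre-tax p* = $20, q* = 202; post-tax q = 137.2; per-unit burden on buyers = $16.2.
Difference: $4.5 vs $16.2 → market B is larger by $11.7.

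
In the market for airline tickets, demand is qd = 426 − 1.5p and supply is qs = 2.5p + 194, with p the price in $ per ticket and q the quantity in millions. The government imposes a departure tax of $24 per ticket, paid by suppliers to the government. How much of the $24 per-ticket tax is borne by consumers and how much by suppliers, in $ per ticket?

Without the tax, 426 − 1.5p = 2.5p + 194 gives 4p = 232, so p* = $58 and q* = 339.
With the tax collected from suppliers, supply shifts: qs = 2.5(p − 24) + 194.
New equilibrium: consumers pay $73, suppliers receive $49, q = 316.5. (Wedge: pb − ps = 24.)
Burden on consumers: $15; on suppliers: $9. (They sum to $24.)
The less price-elastic side of the market bears the larger share of a per-unit tax.

Consumers bear $15 per ticket; suppliers bear $9 per ticket.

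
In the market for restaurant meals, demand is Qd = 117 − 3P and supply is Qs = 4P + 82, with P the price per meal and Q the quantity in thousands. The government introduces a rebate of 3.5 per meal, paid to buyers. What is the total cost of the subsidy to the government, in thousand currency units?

Government outlay = 378 thousand.

Before the subsidy: set 117 − 3P = 4P + 82 → P* = 5, Q* = 102.
With a per-unit subsidy paid to buyers, each effectively pays P − 3.5, so demand becomes Qd = 117 − 3(P − 3.5).
New equilibrium: buyers pay 3, sellers receive 6.5, Q = 108. (Wedge: Pb − Ps = −3.5.)
Outlay = t · Q = 3.5 · 108 = 378.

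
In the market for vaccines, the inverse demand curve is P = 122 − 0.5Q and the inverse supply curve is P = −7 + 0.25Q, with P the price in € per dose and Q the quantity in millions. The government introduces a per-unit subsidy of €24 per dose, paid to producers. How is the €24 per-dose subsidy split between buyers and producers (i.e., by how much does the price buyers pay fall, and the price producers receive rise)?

Buyers gain €16 per dose; producers gain €8 per dose.

Rewrite in direct form: Qd = 244 − 2P and Qs = 4P + 28.
Before the subsidy: set 244 − 2P = 4P + 28 → P* = €36, Q* = 172.
With a per-unit subsidy paid to producers, each receives P + 24 per unit sold, so supply becomes Qs = 4(P + 24) + 28.
New equilibrium: buyers pay €20, producers receive €44, Q = 204. (Wedge: Pb − Ps = −24.)
Gain to buyers: €16; to producers: €8. (They sum to €24.)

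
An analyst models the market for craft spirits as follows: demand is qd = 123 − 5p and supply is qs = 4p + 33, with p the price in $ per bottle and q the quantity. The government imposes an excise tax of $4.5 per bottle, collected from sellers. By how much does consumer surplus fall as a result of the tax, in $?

Before the tax: set 123 − 5p = 4p + 33 → p* = $10, q* = 73.
With the tax collected from sellers, supply shifts: qs = 4(p − 4.5) + 33.
Solving gives q = 63 with buyers paying $12 and sellers receiving $7.5 (the $4.5 wedge).
ΔCS is the trapezoid between Q = 63 and Q = 73 of height $2: ½ · (73 + 63) · 2 = $136.

Consumer surplus falls by $136.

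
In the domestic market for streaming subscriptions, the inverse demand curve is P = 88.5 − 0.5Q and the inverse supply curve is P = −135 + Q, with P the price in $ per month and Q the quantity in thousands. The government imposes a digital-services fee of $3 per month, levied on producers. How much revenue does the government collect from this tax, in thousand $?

Rewrite in direct form: Qd = 177 − 2P and Qs = P + 135.
Without the tax, 177 − 2P = P + 135 gives 3P = 42, so P* = $14 and Q* = 149.
With the tax collected from producers, supply shifts: Qs = (P − 3) + 135.
New equilibrium: buyers pay $15, producers receive $12, Q = 147. (Wedge: Pb − Ps = 3.)
Revenue = t · Q = 3 · 147 = $441.

Tax revenue = $441 thousand.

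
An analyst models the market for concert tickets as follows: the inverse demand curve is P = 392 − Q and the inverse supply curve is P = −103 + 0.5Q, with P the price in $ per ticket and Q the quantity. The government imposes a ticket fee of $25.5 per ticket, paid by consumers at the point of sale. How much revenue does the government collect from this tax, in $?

Inverting to Q(P) form: Qd = 392 − P; Qs = 2P + 206.
Without the tax, 392 − P = 2P + 206 gives 3P = 186, so P* = $62 and Q* = 330.
With the tax collected from consumers, demand (in seller-price terms) shifts: Qd = 392 − (P + 25.5).
New equilibrium: consumers pay $79, sellers receive $53.5, Q = 313. (Wedge: Pb − Ps = 25.5.)
Revenue = t · Q = 25.5 · 313 = $7981.5.

Tax revenue = $7981.5.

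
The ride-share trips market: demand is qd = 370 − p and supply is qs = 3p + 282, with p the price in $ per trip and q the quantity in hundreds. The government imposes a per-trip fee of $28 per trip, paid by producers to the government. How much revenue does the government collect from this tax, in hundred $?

Tax revenue = $9156 hundred.

Before the tax: set 370 − p = 3p + 282 → p* = $22, q* = 348.
With the tax collected from producers, supply shifts: qs = 3(p − 28) + 282.
New equilibrium: buyers pay $43, producers receive $15, q = 327. (Wedge: pb − ps = 28.)
Revenue = t · Q = 28 · 327 = $9156.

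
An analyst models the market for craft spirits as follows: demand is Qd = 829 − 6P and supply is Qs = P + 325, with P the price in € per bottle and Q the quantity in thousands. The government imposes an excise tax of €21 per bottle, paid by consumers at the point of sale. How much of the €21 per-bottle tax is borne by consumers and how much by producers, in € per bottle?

Without the tax, 829 − 6P = P + 325 gives 7P = 504, so P* = €72 and Q* = 397.
With the tax collected from consumers, demand (in seller-price terms) shifts: Qd = 829 − 6(P + 21).
Solving gives Q = 379 with consumers paying €75 and producers receiving €54 (the €21 wedge).
Burden on consumers: €3; on producers: €18. (They sum to €21.)
The less price-elastic side of the market bears the larger share of a per-unit tax.

Consumers bear €3 per bottle; producers bear €18 per bottle.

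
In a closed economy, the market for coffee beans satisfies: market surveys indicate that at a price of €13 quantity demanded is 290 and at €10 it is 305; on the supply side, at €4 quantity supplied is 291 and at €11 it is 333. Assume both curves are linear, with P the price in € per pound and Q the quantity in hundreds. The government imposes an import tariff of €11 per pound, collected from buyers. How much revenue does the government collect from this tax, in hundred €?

Tax revenue = €3135 hundred.

Demand slope: (305 − 290)/(10 − 13) = -5, so Qd = 355 − 5P.
Supply slope: (333 − 291)/(11 − 4) = 6, so Qs = 6P + 267.
Without the tax, 355 − 5P = 6P + 267 gives 11P = 88, so P* = €8 and Q* = 315.
With the tax collected from buyers, demand (in seller-price terms) shifts: Qd = 355 − 5(P + 11).
New equilibrium: buyers pay €14, sellers receive €3, Q = 285. (Wedge: Pb − Ps = 11.)
Revenue = t · Q = 11 · 285 = €3135.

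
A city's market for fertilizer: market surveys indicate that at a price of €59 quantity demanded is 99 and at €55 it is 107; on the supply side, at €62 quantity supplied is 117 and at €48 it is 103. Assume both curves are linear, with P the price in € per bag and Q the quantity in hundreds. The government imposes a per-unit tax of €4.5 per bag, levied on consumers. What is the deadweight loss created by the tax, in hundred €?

Demand slope: (107 − 99)/(55 − 59) = -2, so Qd = 217 − 2P.
Supply slope: (103 − 117)/(48 − 62) = 1, so Qs = P + 55.
Before the tax: set 217 − 2P = P + 55 → P* = €54, Q* = 109.
With the tax collected from consumers, demand (in seller-price terms) shifts: Qd = 217 − 2(P + 4.5).
Solving gives Q = 106 with consumers paying €55.5 and producers receiving €51 (the €4.5 wedge).
Quantity falls by |ΔQ| = |109 − 106| = 3.
DWL = ½ · t · |ΔQ| = ½ · 4.5 · 3 = €6.75.

Deadweight loss = €6.75 hundred.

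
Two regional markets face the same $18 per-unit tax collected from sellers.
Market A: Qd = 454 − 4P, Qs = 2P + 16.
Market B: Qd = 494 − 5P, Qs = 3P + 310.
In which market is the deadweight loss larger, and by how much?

Market A: pre-tax P* = $73, Q* = 162; post-tax Q = 138; deadweight loss = $216.
Market B: pre-tax P* = $23, Q* = 379; post-tax Q = 345.25; deadweight loss = $303.75.
Difference: $216 vs $303.75 → market B is larger by $87.75.

Market B, by $87.75.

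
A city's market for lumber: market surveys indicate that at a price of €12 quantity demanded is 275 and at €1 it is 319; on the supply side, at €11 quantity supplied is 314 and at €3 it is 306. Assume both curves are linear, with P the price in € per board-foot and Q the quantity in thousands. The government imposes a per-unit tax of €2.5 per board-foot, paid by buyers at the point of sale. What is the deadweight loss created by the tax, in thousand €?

Demand slope: (319 − 275)/(1 − 12) = -4, so Qd = 323 − 4P.
Supply slope: (306 − 314)/(3 − 11) = 1, so Qs = P + 303.
Without the tax, 323 − 4P = P + 303 gives 5P = 20, so P* = €4 and Q* = 307.
With the tax collected from buyers, demand (in seller-price terms) shifts: Qd = 323 − 4(P + 2.5).
Solving gives Q = 305 with buyers paying €4.5 and producers receiving €2 (the €2.5 wedge).
Quantity falls by |ΔQ| = |307 − 305| = 2.
DWL = ½ · t · |ΔQ| = ½ · 2.5 · 2 = €2.5.

Deadweight loss = €2.5 thousand.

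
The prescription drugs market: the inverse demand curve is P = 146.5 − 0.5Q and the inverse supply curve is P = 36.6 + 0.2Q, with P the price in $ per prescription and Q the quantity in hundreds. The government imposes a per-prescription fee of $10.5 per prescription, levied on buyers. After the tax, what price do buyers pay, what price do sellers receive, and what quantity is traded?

Rewrite in direct form: Qd = 293 − 2P and Qs = 5P − 183.
Without the tax, 293 − 2P = 5P − 183 gives 7P = 476, so P* = $68 and Q* = 157.
With the tax collected from buyers, demand (in seller-price terms) shifts: Qd = 293 − 2(P + 10.5).
Solving gives Q = 142 with buyers paying $75.5 and sellers receiving $65 (the $10.5 wedge).

Buyers pay $75.5; sellers receive $65; quantity = 142.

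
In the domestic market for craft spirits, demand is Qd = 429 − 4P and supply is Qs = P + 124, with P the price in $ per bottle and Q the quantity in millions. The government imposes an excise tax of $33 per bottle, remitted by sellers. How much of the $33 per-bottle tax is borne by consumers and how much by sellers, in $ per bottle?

Without the tax, 429 − 4P = P + 124 gives 5P = 305, so P* = $61 and Q* = 185.
With the tax collected from sellers, supply shifts: Qs = (P − 33) + 124.
Solving gives Q = 158.6 with consumers paying $67.6 and sellers receiving $34.6 (the $33 wedge).
Burden on consumers: $6.6; on sellers: $26.4. (They sum to $33.)

Consumers bear $6.6 per bottle; sellers bear $26.4 per bottle.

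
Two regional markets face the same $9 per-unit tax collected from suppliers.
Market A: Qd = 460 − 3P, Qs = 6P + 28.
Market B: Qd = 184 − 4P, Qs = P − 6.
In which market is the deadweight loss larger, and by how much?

Market A, by $48.6.

Market A: pre-tax P* = $48, Q* = 316; post-tax Q = 298; deadweight loss = $81.
Market B: pre-tax P* = $38, Q* = 32; post-tax Q = 24.8; deadweight loss = $32.4.
Difference: $81 vs $32.4 → market A is larger by $48.6.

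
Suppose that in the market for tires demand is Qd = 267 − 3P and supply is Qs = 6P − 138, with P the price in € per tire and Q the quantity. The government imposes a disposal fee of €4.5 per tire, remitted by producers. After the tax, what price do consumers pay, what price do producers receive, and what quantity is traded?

Without the tax, 267 − 3P = 6P − 138 gives 9P = 405, so P* = €45 and Q* = 132.
With the tax collected from producers, supply shifts: Qs = 6(P − 4.5) − 138.
New equilibrium: consumers pay €48, producers receive €43.5, Q = 123. (Wedge: Pb − Ps = 4.5.)

Consumers pay €48; producers receive €43.5; quantity = 123.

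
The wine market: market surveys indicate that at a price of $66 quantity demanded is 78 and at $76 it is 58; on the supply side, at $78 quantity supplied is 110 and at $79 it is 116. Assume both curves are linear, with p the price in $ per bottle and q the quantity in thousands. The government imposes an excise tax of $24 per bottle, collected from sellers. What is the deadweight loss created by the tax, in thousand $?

Deadweight loss = $432 thousand.

Demand slope: (58 − 78)/(76 − 66) = -2, so qd = 210 − 2p.
Supply slope: (116 − 110)/(79 − 78) = 6, so qs = 6p − 358.
Before the tax: set 210 − 2p = 6p − 358 → p* = $71, q* = 68.
With the tax collected from sellers, supply shifts: qs = 6(p − 24) − 358.
New equilibrium: consumers pay $89, sellers receive $65, q = 32. (Wedge: pb − ps = 24.)
Quantity falls by |ΔQ| = |68 − 32| = 36.
DWL = ½ · t · |ΔQ| = ½ · 24 · 36 = $432.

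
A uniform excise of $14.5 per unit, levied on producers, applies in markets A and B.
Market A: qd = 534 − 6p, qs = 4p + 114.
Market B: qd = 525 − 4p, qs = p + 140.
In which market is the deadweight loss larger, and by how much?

Market A: pre-tax p* = $42, q* = 282; post-tax q = 247.2; deadweight loss = $252.3.
Market B: pre-tax p* = $77, q* = 217; post-tax q = 205.4; deadweight loss = $84.1.
Difference: $252.3 vs $84.1 → market A is larger by $168.2.

Market A, by $168.2.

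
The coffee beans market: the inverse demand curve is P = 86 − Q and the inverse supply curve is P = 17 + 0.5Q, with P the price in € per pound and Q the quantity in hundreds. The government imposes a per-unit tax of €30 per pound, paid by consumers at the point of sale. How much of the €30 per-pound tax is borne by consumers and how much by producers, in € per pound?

Consumers bear €20 per pound; producers bear €10 per pound.

Inverting to Q(P) form: Qd = 86 − P; Qs = 2P − 34.
Without the tax, 86 − P = 2P − 34 gives 3P = 120, so P* = €40 and Q* = 46.
With the tax collected from consumers, demand (in seller-price terms) shifts: Qd = 86 − (P + 30).
New equilibrium: consumers pay €60, producers receive €30, Q = 26. (Wedge: Pb − Ps = 30.)
Burden on consumers: €20; on producers: €10. (They sum to €30.)
The less price-elastic side of the market bears the larger share of a per-unit tax.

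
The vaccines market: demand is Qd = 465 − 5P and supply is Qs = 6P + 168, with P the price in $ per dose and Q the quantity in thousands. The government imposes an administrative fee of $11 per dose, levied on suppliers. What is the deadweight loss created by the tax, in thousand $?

Without the tax, 465 − 5P = 6P + 168 gives 11P = 297, so P* = $27 and Q* = 330.
With the tax collected from suppliers, supply shifts: Qs = 6(P − 11) + 168.
New equilibrium: consumers pay $33, suppliers receive $22, Q = 300. (Wedge: Pb − Ps = 11.)
Quantity falls by |ΔQ| = |330 − 300| = 30.
DWL = ½ · t · |ΔQ| = ½ · 11 · 30 = $165.

Deadweight loss = $165 thousand.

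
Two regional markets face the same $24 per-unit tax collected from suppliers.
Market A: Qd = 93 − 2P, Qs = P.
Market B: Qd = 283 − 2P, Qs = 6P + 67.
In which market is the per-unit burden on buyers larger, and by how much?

Market B, by $10.

Market A: pre-tax P* = $31, Q* = 31; post-tax Q = 15; per-unit burden on buyers = $8.
Market B: pre-tax P* = $27, Q* = 229; post-tax Q = 193; per-unit burden on buyers = $18.
Difference: $8 vs $18 → market B is larger by $10.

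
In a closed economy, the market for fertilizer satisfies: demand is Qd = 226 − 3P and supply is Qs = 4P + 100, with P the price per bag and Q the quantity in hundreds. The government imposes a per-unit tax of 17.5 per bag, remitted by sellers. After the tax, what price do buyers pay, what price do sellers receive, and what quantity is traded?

Buyers pay 28; sellers receive 10.5; quantity = 142.

Before the tax: set 226 − 3P = 4P + 100 → P* = 18, Q* = 172.
With the tax collected from sellers, supply shifts: Qs = 4(P − 17.5) + 100.
New equilibrium: buyers pay 28, sellers receive 10.5, Q = 142. (Wedge: Pb − Ps = 17.5.)
The less price-elastic side of the market bears the larger share of a per-unit tax.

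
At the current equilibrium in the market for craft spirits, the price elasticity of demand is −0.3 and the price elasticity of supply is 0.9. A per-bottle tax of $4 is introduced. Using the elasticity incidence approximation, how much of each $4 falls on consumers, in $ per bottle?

Incidence ratio: consumers' share ≈ εs / (εs + |εd|) = 0.9 / (0.9 + 0.3) = 0.75.
So consumers bear ≈ 0.75 × $4 = $3; sellers bear $1.

Consumers bear ≈ $3 per bottle.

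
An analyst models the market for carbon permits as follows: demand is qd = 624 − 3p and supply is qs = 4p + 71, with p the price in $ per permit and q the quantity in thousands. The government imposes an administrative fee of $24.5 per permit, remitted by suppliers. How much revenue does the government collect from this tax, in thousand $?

Tax revenue = $8452.5 thousand.

Before the tax: set 624 − 3p = 4p + 71 → p* = $79, q* = 387.
With the tax collected from suppliers, supply shifts: qs = 4(p − 24.5) + 71.
Solving gives q = 345 with buyers paying $93 and suppliers receiving $68.5 (the $24.5 wedge).
Revenue = t · Q = 24.5 · 345 = $8452.5.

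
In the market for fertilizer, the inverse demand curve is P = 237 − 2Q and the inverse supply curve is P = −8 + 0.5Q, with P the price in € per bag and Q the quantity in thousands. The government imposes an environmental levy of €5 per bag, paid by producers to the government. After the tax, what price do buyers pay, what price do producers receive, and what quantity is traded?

Buyers pay €45; producers receive €40; quantity = 96.

Inverting to Q(P) form: Qd = 118.5 − 0.5P; Qs = 2P + 16.
Without the tax, 118.5 − 0.5P = 2P + 16 gives 2.5P = 102.5, so P* = €41 and Q* = 98.
With the tax collected from producers, supply shifts: Qs = 2(P − 5) + 16.
Solving gives Q = 96 with buyers paying €45 and producers receiving €40 (the €5 wedge).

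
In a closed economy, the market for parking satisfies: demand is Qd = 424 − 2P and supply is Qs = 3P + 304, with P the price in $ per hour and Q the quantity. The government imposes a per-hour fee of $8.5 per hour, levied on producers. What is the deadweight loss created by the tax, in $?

Deadweight loss = $43.35.

Without the tax, 424 − 2P = 3P + 304 gives 5P = 120, so P* = $24 and Q* = 376.
With the tax collected from producers, supply shifts: Qs = 3(P − 8.5) + 304.
Solving gives Q = 365.8 with consumers paying $29.1 and producers receiving $20.6 (the $8.5 wedge).
Quantity falls by |ΔQ| = |376 − 365.8| = 10.2.
DWL = ½ · t · |ΔQ| = ½ · 8.5 · 10.2 = $43.35.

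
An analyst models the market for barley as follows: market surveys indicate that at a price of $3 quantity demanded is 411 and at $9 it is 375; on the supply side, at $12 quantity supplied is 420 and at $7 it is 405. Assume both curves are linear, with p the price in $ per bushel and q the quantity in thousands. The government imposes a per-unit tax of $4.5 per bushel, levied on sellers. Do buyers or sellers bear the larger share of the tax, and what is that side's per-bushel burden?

Sellers bear the larger share: $3 per bushel.

Demand slope: (375 − 411)/(9 − 3) = -6, so qd = 429 − 6p.
Supply slope: (405 − 420)/(7 − 12) = 3, so qs = 3p + 384.
Before the tax: set 429 − 6p = 3p + 384 → p* = $5, q* = 399.
With the tax collected from sellers, supply shifts: qs = 3(p − 4.5) + 384.
Solving gives q = 390 with buyers paying $6.5 and sellers receiving $2 (the $4.5 wedge).
Per-bushel burden: buyers $1.5, sellers $3.
Sellers take the larger share because supply is less price-elastic here (demand slope 6 vs supply slope 3).
The less price-elastic side of the market bears the larger share of a per-unit tax.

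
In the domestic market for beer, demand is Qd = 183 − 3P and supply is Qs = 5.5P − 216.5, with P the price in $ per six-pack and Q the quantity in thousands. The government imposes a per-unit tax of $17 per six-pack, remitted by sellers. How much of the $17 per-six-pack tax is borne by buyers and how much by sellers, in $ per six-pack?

Without the tax, 183 − 3P = 5.5P − 216.5 gives 8.5P = 399.5, so P* = $47 and Q* = 42.
With the tax collected from sellers, supply shifts: Qs = 5.5(P − 17) − 216.5.
Solving gives Q = 9 with buyers paying $58 and sellers receiving $41 (the $17 wedge).
Burden on buyers: $11; on sellers: $6. (They sum to $17.)
The less price-elastic side of the market bears the larger share of a per-unit tax.

Buyers bear $11 per six-pack; sellers bear $6 per six-pack.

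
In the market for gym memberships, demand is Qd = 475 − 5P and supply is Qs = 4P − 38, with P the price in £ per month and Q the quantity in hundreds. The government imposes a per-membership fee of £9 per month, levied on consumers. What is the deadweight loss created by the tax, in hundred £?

Deadweight loss = £90 hundred.

Before the tax: set 475 − 5P = 4P − 38 → P* = £57, Q* = 190.
With the tax collected from consumers, demand (in seller-price terms) shifts: Qd = 475 − 5(P + 9).
Solving gives Q = 170 with consumers paying £61 and sellers receiving £52 (the £9 wedge).
Quantity falls by |ΔQ| = |190 − 170| = 20.
DWL = ½ · t · |ΔQ| = ½ · 9 · 20 = £90.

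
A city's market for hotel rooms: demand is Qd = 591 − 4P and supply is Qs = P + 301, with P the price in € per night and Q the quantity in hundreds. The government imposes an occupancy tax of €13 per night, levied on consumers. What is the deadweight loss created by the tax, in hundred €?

Deadweight loss = €67.6 hundred.

Without the tax, 591 − 4P = P + 301 gives 5P = 290, so P* = €58 and Q* = 359.
With the tax collected from consumers, demand (in seller-price terms) shifts: Qd = 591 − 4(P + 13).
New equilibrium: consumers pay €60.6, sellers receive €47.6, Q = 348.6. (Wedge: Pb − Ps = 13.)
Quantity falls by |ΔQ| = |359 − 348.6| = 10.4.
DWL = ½ · t · |ΔQ| = ½ · 13 · 10.4 = €67.6.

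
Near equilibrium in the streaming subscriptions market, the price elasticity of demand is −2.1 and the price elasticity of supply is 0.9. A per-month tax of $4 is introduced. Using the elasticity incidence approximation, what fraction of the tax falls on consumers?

Consumers' share ≈ 0.3.

Incidence ratio: consumers' share ≈ εs / (εs + |εd|) = 0.9 / (0.9 + 2.1) = 0.3.
Supply is the less elastic side, so consumers bear the smaller share.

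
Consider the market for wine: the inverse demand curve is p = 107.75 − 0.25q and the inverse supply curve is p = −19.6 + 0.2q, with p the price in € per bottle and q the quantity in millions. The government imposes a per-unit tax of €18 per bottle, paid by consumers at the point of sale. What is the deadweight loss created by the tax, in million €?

Deadweight loss = €360 million.

Rewrite in direct form: qd = 431 − 4p and qs = 5p + 98.
Without the tax, 431 − 4p = 5p + 98 gives 9p = 333, so p* = €37 and q* = 283.
With the tax collected from consumers, demand (in seller-price terms) shifts: qd = 431 − 4(p + 18).
New equilibrium: consumers pay €47, sellers receive €29, q = 243. (Wedge: pb − ps = 18.)
Quantity falls by |ΔQ| = |283 − 243| = 40.
DWL = ½ · t · |ΔQ| = ½ · 18 · 40 = €360.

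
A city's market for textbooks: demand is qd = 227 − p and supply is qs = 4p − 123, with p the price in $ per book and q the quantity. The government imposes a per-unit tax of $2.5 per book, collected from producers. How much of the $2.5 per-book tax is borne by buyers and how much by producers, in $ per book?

Without the tax, 227 − p = 4p − 123 gives 5p = 350, so p* = $70 and q* = 157.
With the tax collected from producers, supply shifts: qs = 4(p − 2.5) − 123.
New equilibrium: buyers pay $72, producers receive $69.5, q = 155. (Wedge: pb − ps = 2.5.)
Burden on buyers: $2; on producers: $0.5. (They sum to $2.5.)
The less price-elastic side of the market bears the larger share of a per-unit tax.

Buyers bear $2 per book; producers bear $0.5 per book.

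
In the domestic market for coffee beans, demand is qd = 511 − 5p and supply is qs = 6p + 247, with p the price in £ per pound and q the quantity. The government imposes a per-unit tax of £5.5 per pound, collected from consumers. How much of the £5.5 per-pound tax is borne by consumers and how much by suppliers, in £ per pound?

Consumers bear £3 per pound; suppliers bear £2.5 per pound.

Before the tax: set 511 − 5p = 6p + 247 → p* = £24, q* = 391.
With the tax collected from consumers, demand (in seller-price terms) shifts: qd = 511 − 5(p + 5.5).
Solving gives q = 376 with consumers paying £27 and suppliers receiving £21.5 (the £5.5 wedge).
Burden on consumers: £3; on suppliers: £2.5. (They sum to £5.5.)
The less price-elastic side of the market bears the larger share of a per-unit tax.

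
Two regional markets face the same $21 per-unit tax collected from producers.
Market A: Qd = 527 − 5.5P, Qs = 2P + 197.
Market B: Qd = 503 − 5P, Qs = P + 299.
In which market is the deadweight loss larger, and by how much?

Market A, by $139.65.

Market A: pre-tax P* = $44, Q* = 285; post-tax Q = 254.2; deadweight loss = $323.4.
Market B: pre-tax P* = $34, Q* = 333; post-tax Q = 315.5; deadweight loss = $183.75.
Difference: $323.4 vs $183.75 → market A is larger by $139.65.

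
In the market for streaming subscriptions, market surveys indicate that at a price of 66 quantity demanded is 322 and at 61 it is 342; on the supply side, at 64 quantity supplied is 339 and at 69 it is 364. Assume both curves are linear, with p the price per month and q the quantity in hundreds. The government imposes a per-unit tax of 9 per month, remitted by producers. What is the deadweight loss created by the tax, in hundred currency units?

Deadweight loss = 90 hundred.

Demand slope: (342 − 322)/(61 − 66) = -4, so qd = 586 − 4p.
Supply slope: (364 − 339)/(69 − 64) = 5, so qs = 5p + 19.
Without the tax, 586 − 4p = 5p + 19 gives 9p = 567, so p* = 63 and q* = 334.
With the tax collected from producers, supply shifts: qs = 5(p − 9) + 19.
New equilibrium: buyers pay 68, producers receive 59, q = 314. (Wedge: pb − ps = 9.)
Quantity falls by |ΔQ| = |334 − 314| = 20.
DWL = ½ · t · |ΔQ| = ½ · 9 · 20 = 90.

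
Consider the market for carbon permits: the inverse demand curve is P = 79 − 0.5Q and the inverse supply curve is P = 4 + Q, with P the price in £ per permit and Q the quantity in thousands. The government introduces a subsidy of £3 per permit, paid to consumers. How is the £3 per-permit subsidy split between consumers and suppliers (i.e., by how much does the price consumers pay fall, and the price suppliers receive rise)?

Rewrite in direct form: Qd = 158 − 2P and Qs = P − 4.
Before the subsidy: set 158 − 2P = P − 4 → P* = £54, Q* = 50.
With a per-unit subsidy paid to consumers, each effectively pays P − 3, so demand becomes Qd = 158 − 2(P − 3).
New equilibrium: consumers pay £53, suppliers receive £56, Q = 52. (Wedge: Pb − Ps = −3.)
Gain to consumers: £1; to suppliers: £2. (They sum to £3.)

Consumers gain £1 per permit; suppliers gain £2 per permit.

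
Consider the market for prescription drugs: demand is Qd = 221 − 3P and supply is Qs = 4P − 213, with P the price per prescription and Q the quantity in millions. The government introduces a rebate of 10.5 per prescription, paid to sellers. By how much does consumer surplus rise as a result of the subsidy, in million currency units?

Before the subsidy: set 221 − 3P = 4P − 213 → P* = 62, Q* = 35.
With a per-unit subsidy paid to sellers, each receives P + 10.5 per unit sold, so supply becomes Qs = 4(P + 10.5) − 213.
New equilibrium: buyers pay 56, sellers receive 66.5, Q = 53. (Wedge: Pb − Ps = −10.5.)
ΔCS is the trapezoid between Q = 53 and Q = 35 of height 6: ½ · (35 + 53) · 6 = 264.

Consumer surplus rises by 264 million.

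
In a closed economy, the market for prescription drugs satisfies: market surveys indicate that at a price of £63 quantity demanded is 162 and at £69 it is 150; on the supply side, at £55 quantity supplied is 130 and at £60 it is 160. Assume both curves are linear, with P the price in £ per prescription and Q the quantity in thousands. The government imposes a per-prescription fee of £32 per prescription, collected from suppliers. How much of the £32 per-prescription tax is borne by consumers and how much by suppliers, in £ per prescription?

Consumers bear £24 per prescription; suppliers bear £8 per prescription.

Demand slope: (150 − 162)/(69 − 63) = -2, so Qd = 288 − 2P.
Supply slope: (160 − 130)/(60 − 55) = 6, so Qs = 6P − 200.
Before the tax: set 288 − 2P = 6P − 200 → P* = £61, Q* = 166.
With the tax collected from suppliers, supply shifts: Qs = 6(P − 32) − 200.
Solving gives Q = 118 with consumers paying £85 and suppliers receiving £53 (the £32 wedge).
Burden on consumers: £24; on suppliers: £8. (They sum to £32.)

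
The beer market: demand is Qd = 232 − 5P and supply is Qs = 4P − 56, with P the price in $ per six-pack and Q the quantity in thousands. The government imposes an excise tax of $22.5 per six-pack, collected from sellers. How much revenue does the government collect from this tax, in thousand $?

Before the tax: set 232 − 5P = 4P − 56 → P* = $32, Q* = 72.
With the tax collected from sellers, supply shifts: Qs = 4(P − 22.5) − 56.
Solving gives Q = 22 with consumers paying $42 and sellers receiving $19.5 (the $22.5 wedge).
Revenue = t · Q = 22.5 · 22 = $495.

Tax revenue = $495 thousand.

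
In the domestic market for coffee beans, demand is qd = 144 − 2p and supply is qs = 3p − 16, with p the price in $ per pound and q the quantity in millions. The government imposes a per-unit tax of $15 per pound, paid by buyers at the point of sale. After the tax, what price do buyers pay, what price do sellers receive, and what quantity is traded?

Without the tax, 144 − 2p = 3p − 16 gives 5p = 160, so p* = $32 and q* = 80.
With the tax collected from buyers, demand (in seller-price terms) shifts: qd = 144 − 2(p + 15).
New equilibrium: buyers pay $41, sellers receive $26, q = 62. (Wedge: pb − ps = 15.)

Buyers pay $41; sellers receive $26; quantity = 62.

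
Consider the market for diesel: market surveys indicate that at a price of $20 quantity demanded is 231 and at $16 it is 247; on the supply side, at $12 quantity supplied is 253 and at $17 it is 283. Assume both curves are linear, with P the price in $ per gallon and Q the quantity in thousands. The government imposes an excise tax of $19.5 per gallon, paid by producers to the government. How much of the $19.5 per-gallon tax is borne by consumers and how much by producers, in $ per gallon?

Demand slope: (247 − 231)/(16 − 20) = -4, so Qd = 311 − 4P.
Supply slope: (283 − 253)/(17 − 12) = 6, so Qs = 6P + 181.
Without the tax, 311 − 4P = 6P + 181 gives 10P = 130, so P* = $13 and Q* = 259.
With the tax collected from producers, supply shifts: Qs = 6(P − 19.5) + 181.
New equilibrium: consumers pay $24.7, producers receive $5.2, Q = 212.2. (Wedge: Pb − Ps = 19.5.)
Burden on consumers: $11.7; on producers: $7.8. (They sum to $19.5.)
The less price-elastic side of the market bears the larger share of a per-unit tax.

Consumers bear $11.7 per gallon; producers bear $7.8 per gallon.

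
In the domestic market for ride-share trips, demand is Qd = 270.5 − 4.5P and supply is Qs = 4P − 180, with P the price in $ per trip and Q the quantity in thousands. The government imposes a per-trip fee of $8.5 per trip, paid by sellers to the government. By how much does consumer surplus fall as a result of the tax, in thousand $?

Consumer surplus falls by $92 thousand.

Before the tax: set 270.5 − 4.5P = 4P − 180 → P* = $53, Q* = 32.
With the tax collected from sellers, supply shifts: Qs = 4(P − 8.5) − 180.
Solving gives Q = 14 with buyers paying $57 and sellers receiving $48.5 (the $8.5 wedge).
ΔCS is the trapezoid between Q = 14 and Q = 32 of height $4: ½ · (32 + 14) · 4 = $92.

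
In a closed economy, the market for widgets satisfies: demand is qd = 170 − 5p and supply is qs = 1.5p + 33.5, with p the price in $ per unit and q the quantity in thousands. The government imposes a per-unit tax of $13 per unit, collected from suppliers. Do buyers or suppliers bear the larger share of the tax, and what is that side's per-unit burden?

Before the tax: set 170 − 5p = 1.5p + 33.5 → p* = $21, q* = 65.
With the tax collected from suppliers, supply shifts: qs = 1.5(p − 13) + 33.5.
New equilibrium: buyers pay $24, suppliers receive $11, q = 50. (Wedge: pb − ps = 13.)
Per-unit burden: buyers $3, suppliers $10.
Suppliers take the larger share because supply is less price-elastic here (demand slope 5 vs supply slope 1.5).

Suppliers bear the larger share: $10 per unit.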